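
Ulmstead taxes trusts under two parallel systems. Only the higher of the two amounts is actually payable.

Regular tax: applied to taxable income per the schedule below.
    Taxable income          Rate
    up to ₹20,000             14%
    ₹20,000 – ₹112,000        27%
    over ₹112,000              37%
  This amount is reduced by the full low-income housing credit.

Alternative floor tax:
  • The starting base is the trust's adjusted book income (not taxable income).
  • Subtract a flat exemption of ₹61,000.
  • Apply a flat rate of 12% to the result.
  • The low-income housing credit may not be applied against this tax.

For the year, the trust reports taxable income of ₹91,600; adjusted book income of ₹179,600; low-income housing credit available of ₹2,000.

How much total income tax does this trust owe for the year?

₹20,132

Regular tax:
  ₹20,000 × 14% = ₹2,800
  ₹71,600 × 27% = ₹19,332
  → ₹22,132
  Less low-income housing credit ₹2,000 → ₹20,132

Alternative floor tax:
  Base (adjusted book income): ₹179,600
  Less exemption ₹61,000 → base ₹118,600
  ₹118,600 × 12% = ₹14,232

₹20,132 > ₹14,232, so the regular tax governs.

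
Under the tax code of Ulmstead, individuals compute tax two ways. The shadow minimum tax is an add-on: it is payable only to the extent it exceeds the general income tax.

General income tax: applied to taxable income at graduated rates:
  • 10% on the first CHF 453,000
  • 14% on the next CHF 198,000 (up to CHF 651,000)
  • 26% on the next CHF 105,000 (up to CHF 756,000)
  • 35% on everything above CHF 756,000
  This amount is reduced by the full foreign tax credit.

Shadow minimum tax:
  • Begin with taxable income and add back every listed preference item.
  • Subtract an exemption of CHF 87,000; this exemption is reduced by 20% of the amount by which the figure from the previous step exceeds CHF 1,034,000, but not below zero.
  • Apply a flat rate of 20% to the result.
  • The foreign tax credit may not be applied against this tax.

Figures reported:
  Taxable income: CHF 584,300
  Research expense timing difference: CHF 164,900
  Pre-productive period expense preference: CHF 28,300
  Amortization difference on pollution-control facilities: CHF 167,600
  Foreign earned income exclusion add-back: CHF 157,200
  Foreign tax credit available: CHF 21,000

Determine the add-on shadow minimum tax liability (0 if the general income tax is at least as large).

CHF 163,110

General income tax:
  CHF 453,000 × 10% = CHF 45,300
  CHF 131,300 × 14% = CHF 18,382
  → CHF 63,682
  Less foreign tax credit CHF 21,000 → CHF 42,682

Shadow minimum tax:
  Adjusted income: CHF 584,300 + CHF 164,900 + CHF 28,300 + CHF 167,600 + CHF 157,200 = CHF 1,102,300
  Exemption: CHF 87,000 − 20% × (CHF 1,102,300 − CHF 1,034,000) = CHF 87,000 − CHF 13,660 = CHF 73,340
  Base: CHF 1,102,300 − CHF 73,340 = CHF 1,028,960
  CHF 1,028,960 × 20% = CHF 205,792

Excess of shadow minimum tax over general income tax: CHF 205,792 − CHF 42,682 = CHF 163,110.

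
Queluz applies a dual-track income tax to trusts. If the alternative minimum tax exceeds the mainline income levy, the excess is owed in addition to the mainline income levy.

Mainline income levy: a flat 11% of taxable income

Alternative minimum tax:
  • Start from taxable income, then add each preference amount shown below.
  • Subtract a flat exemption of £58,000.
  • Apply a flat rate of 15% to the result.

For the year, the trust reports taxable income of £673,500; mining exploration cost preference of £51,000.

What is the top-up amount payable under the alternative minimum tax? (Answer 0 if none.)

Alternative minimum tax:
  Adjusted income: £673,500 + £51,000 = £724,500
  Less exemption £58,000 → base £666,500
  £666,500 × 15% = £99,975

Mainline income levy:
  £673,500 × 11% = £74,085

Excess of alternative minimum tax over mainline income levy: £99,975 − £74,085 = £25,890.

£25,890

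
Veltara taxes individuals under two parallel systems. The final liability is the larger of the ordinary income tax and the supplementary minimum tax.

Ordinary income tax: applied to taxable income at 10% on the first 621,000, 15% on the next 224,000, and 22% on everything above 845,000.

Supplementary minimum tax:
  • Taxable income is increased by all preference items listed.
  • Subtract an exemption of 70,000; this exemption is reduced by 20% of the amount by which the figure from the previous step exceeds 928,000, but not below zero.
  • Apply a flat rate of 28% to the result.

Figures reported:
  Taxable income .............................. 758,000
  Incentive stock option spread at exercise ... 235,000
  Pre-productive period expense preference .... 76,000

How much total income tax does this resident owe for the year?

Ordinary income tax:
  621,000 × 10% = 62,100
  137,000 × 15% = 20,550
  → 82,650

Supplementary minimum tax:
  Adjusted income: 758,000 + 235,000 + 76,000 = 1,069,000
  Exemption: 70,000 − 20% × (1,069,000 − 928,000) = 70,000 − 28,200 = 41,800
  Base: 1,069,000 − 41,800 = 1,027,200
  1,027,200 × 28% = 287,616

287,616 > 82,650, so the supplementary minimum tax is the binding amount.

287,616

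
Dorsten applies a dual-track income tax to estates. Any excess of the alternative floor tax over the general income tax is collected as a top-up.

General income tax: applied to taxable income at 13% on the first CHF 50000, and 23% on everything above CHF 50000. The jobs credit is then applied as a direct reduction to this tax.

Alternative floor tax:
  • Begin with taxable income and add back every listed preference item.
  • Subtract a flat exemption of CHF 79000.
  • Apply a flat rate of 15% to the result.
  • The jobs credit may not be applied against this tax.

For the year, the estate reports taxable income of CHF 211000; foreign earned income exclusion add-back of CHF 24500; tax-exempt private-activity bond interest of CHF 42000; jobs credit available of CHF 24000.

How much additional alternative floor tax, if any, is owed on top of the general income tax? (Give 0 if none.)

General income tax:
  CHF 50000 × 13% = CHF 6500
  CHF 161000 × 23% = CHF 37030
  → CHF 43530
  Less jobs credit CHF 24000 → CHF 19530

Alternative floor tax:
  Adjusted income: CHF 211000 + CHF 24500 + CHF 42000 = CHF 277500
  Less exemption CHF 79000 → base CHF 198500
  CHF 198500 × 15% = CHF 29775

Excess of alternative floor tax over general income tax: CHF 29775 − CHF 19530 = CHF 10245.

CHF 10245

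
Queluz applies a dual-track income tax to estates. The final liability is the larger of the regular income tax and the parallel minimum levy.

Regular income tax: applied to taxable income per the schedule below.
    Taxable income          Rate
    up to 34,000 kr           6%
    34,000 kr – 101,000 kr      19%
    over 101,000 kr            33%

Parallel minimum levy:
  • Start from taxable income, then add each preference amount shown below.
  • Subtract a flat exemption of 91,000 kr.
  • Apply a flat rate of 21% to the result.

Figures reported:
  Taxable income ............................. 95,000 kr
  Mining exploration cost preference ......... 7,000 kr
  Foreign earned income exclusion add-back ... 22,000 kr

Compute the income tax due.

Parallel minimum levy:
  Adjusted income: 95,000 kr + 7,000 kr + 22,000 kr = 124,000 kr
  Less exemption 91,000 kr → base 33,000 kr
  33,000 kr × 21% = 6,930 kr

Regular income tax:
  34,000 kr × 6% = 2,040 kr
  61,000 kr × 19% = 11,590 kr
  → 13,630 kr

13,630 kr > 6,930 kr, so the regular income tax governs.

13,630 kr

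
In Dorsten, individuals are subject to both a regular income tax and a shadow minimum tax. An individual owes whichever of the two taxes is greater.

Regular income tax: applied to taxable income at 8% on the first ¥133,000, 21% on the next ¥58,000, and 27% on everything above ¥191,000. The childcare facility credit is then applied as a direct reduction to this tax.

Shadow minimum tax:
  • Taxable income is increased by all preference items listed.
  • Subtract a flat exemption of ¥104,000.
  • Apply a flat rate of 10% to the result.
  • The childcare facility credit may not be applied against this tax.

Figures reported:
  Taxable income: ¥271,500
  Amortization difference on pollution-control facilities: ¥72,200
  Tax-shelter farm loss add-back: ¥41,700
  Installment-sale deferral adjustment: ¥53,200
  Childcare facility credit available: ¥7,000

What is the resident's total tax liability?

Regular income tax:
  ¥133,000 × 8% = ¥10,640
  ¥58,000 × 21% = ¥12,180
  ¥80,500 × 27% = ¥21,735
  → ¥44,555
  Less childcare facility credit ¥7,000 → ¥37,555

Shadow minimum tax:
  Adjusted income: ¥271,500 + ¥72,200 + ¥41,700 + ¥53,200 = ¥438,600
  Less exemption ¥104,000 → base ¥334,600
  ¥334,600 × 10% = ¥33,460

¥37,555 > ¥33,460, so the regular income tax governs.

¥37,555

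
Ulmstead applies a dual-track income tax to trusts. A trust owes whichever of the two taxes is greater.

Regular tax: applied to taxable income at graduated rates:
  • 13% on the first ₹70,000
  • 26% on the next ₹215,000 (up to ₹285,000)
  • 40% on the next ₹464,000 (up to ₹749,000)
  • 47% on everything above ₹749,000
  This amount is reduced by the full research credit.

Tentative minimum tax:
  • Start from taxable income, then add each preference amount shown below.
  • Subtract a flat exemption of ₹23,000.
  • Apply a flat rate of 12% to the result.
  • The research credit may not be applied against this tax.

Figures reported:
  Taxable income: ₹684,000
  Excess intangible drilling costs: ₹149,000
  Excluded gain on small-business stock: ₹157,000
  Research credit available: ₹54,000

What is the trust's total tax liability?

₹170,600

Regular tax:
  ₹70,000 × 13% = ₹9,100
  ₹215,000 × 26% = ₹55,900
  ₹399,000 × 40% = ₹159,600
  → ₹224,600
  Less research credit ₹54,000 → ₹170,600

Tentative minimum tax:
  Adjusted income: ₹684,000 + ₹149,000 + ₹157,000 = ₹990,000
  Less exemption ₹23,000 → base ₹967,000
  ₹967,000 × 12% = ₹116,040

₹170,600 > ₹116,040, so the regular tax governs.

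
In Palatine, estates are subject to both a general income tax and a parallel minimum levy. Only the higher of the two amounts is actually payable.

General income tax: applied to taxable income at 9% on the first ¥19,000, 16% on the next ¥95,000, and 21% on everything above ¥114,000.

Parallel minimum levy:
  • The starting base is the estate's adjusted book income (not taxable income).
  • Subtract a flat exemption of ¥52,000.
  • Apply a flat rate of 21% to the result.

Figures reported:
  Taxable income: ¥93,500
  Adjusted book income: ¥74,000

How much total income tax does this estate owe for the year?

General income tax:
  ¥19,000 × 9% = ¥1,710
  ¥74,500 × 16% = ¥11,920
  → ¥13,630

Parallel minimum levy:
  Base (adjusted book income): ¥74,000
  Less exemption ¥52,000 → base ¥22,000
  ¥22,000 × 21% = ¥4,620

¥13,630 > ¥4,620, so the general income tax governs.

¥13,630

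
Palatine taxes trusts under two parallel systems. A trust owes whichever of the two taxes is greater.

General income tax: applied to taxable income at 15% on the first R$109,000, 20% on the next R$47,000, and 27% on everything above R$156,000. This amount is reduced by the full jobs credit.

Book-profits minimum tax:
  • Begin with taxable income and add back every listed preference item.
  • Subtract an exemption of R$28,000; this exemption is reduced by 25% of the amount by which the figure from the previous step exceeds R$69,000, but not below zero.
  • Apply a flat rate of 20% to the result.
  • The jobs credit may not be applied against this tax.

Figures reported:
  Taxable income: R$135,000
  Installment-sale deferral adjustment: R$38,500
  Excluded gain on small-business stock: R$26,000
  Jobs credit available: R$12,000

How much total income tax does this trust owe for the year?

General income tax:
  R$109,000 × 15% = R$16,350
  R$26,000 × 20% = R$5,200
  → R$21,550
  Less jobs credit R$12,000 → R$9,550

Book-profits minimum tax:
  Adjusted income: R$135,000 + R$38,500 + R$26,000 = R$199,500
  Exemption: 25% × (R$199,500 − R$69,000) = R$32,625 ≥ R$28,000, so the exemption is fully phased out
  Base: R$199,500 − R$0 = R$199,500
  R$199,500 × 20% = R$39,900

R$39,900 > R$9,550, so the book-profits minimum tax is the binding amount.

R$39,900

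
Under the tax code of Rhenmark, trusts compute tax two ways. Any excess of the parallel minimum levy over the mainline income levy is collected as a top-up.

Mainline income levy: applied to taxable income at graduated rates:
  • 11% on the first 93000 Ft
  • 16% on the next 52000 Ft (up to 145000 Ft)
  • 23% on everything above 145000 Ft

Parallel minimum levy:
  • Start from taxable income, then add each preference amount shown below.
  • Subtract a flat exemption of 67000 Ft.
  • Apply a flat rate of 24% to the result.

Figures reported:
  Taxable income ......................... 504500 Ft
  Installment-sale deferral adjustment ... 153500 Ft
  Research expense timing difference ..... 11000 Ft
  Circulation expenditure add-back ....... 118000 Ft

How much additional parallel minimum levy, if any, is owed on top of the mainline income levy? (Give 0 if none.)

71565 Ft

Mainline income levy:
  93000 Ft × 11% = 10230 Ft
  52000 Ft × 16% = 8320 Ft
  359500 Ft × 23% = 82685 Ft
  → 101235 Ft

Parallel minimum levy:
  Adjusted income: 504500 Ft + 153500 Ft + 11000 Ft + 118000 Ft = 787000 Ft
  Less exemption 67000 Ft → base 720000 Ft
  720000 Ft × 24% = 172800 Ft

Excess of parallel minimum levy over mainline income levy: 172800 Ft − 101235 Ft = 71565 Ft.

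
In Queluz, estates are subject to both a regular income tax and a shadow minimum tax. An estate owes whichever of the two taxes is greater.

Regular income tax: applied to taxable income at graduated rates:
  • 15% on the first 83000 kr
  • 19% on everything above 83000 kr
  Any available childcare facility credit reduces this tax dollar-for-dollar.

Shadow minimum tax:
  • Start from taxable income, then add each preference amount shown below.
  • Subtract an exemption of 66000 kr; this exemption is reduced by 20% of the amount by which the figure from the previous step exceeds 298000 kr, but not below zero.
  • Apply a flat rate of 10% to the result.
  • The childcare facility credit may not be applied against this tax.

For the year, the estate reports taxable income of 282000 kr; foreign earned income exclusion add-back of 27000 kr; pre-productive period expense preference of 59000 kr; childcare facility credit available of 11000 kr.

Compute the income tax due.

39260 kr

Regular income tax:
  83000 kr × 15% = 12450 kr
  199000 kr × 19% = 37810 kr
  → 50260 kr
  Less childcare facility credit 11000 kr → 39260 kr

Shadow minimum tax:
  Adjusted income: 282000 kr + 27000 kr + 59000 kr = 368000 kr
  Exemption: 66000 kr − 20% × (368000 kr − 298000 kr) = 66000 kr − 14000 kr = 52000 kr
  Base: 368000 kr − 52000 kr = 316000 kr
  316000 kr × 10% = 31600 kr

39260 kr > 31600 kr, so the regular income tax governs.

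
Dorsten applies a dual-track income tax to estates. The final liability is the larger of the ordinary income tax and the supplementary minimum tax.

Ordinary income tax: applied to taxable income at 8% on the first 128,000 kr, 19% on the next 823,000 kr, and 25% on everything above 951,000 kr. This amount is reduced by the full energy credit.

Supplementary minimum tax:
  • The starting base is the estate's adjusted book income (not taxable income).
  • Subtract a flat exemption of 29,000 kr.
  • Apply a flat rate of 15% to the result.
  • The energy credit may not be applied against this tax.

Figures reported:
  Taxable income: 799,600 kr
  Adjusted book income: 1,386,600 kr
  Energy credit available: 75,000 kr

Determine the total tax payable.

Ordinary income tax:
  128,000 kr × 8% = 10,240 kr
  671,600 kr × 19% = 127,604 kr
  → 137,844 kr
  Less energy credit 75,000 kr → 62,844 kr

Supplementary minimum tax:
  Base (adjusted book income): 1,386,600 kr
  Less exemption 29,000 kr → base 1,357,600 kr
  1,357,600 kr × 15% = 203,640 kr

203,640 kr > 62,844 kr, so the supplementary minimum tax is the binding amount.

203,640 kr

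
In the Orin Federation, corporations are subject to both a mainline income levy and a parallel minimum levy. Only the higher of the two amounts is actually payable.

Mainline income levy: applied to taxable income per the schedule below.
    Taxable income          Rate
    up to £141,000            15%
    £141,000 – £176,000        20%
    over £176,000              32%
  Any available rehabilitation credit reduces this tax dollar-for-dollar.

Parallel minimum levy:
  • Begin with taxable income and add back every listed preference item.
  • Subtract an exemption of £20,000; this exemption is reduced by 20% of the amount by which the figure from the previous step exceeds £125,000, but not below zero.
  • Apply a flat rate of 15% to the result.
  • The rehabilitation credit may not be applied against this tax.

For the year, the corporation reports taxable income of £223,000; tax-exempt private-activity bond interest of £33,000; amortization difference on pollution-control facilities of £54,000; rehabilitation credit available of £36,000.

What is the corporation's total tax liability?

£46,500

Mainline income levy:
  £141,000 × 15% = £21,150
  £35,000 × 20% = £7,000
  £47,000 × 32% = £15,040
  → £43,190
  Less rehabilitation credit £36,000 → £7,190

Parallel minimum levy:
  Adjusted income: £223,000 + £33,000 + £54,000 = £310,000
  Exemption: 20% × (£310,000 − £125,000) = £37,000 ≥ £20,000, so the exemption is fully phased out
  Base: £310,000 − £0 = £310,000
  £310,000 × 15% = £46,500

£46,500 > £7,190, so the parallel minimum levy is the binding amount.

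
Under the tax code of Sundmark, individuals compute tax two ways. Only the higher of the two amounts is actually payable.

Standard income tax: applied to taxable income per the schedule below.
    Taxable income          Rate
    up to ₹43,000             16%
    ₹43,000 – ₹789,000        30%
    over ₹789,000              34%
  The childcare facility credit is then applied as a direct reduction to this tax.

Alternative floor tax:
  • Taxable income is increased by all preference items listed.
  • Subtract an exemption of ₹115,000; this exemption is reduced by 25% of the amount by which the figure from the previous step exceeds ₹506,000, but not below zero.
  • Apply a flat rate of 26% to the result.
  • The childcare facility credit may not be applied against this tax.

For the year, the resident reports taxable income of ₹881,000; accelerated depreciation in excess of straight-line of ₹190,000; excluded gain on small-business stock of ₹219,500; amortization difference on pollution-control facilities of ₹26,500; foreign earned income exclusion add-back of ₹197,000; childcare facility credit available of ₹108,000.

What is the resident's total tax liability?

₹393,640

Standard income tax:
  ₹43,000 × 16% = ₹6,880
  ₹746,000 × 30% = ₹223,800
  ₹92,000 × 34% = ₹31,280
  → ₹261,960
  Less childcare facility credit ₹108,000 → ₹153,960

Alternative floor tax:
  Adjusted income: ₹881,000 + ₹190,000 + ₹219,500 + ₹26,500 + ₹197,000 = ₹1,514,000
  Exemption: 25% × (₹1,514,000 − ₹506,000) = ₹252,000 ≥ ₹115,000, so the exemption is fully phased out
  Base: ₹1,514,000 − ₹0 = ₹1,514,000
  ₹1,514,000 × 26% = ₹393,640

₹393,640 > ₹153,960, so the alternative floor tax is the binding amount.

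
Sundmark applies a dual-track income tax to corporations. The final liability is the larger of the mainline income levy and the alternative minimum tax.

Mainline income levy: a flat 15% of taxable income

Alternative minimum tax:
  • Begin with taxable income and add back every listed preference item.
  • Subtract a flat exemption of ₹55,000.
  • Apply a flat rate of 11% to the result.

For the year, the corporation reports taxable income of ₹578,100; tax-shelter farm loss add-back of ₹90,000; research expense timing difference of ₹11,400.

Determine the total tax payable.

₹86,715

Mainline income levy:
  ₹578,100 × 15% = ₹86,715

Alternative minimum tax:
  Adjusted income: ₹578,100 + ₹90,000 + ₹11,400 = ₹679,500
  Less exemption ₹55,000 → base ₹624,500
  ₹624,500 × 11% = ₹68,695

₹86,715 > ₹68,695, so the mainline income levy governs.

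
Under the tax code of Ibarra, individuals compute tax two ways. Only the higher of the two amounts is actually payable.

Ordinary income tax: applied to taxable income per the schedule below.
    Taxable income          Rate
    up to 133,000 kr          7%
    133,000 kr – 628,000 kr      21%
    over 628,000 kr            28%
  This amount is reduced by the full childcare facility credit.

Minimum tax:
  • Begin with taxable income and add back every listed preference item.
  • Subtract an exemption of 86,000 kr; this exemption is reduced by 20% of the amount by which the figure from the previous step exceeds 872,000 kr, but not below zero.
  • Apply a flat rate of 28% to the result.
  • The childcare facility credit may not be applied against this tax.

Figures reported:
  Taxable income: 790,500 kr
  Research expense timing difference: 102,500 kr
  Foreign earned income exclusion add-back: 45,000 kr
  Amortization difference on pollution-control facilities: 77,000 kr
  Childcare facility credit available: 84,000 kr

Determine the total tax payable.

Ordinary income tax:
  133,000 kr × 7% = 9,310 kr
  495,000 kr × 21% = 103,950 kr
  162,500 kr × 28% = 45,500 kr
  → 158,760 kr
  Less childcare facility credit 84,000 kr → 74,760 kr

Minimum tax:
  Adjusted income: 790,500 kr + 102,500 kr + 45,000 kr + 77,000 kr = 1,015,000 kr
  Exemption: 86,000 kr − 20% × (1,015,000 kr − 872,000 kr) = 86,000 kr − 28,600 kr = 57,400 kr
  Base: 1,015,000 kr − 57,400 kr = 957,600 kr
  957,600 kr × 28% = 268,128 kr

268,128 kr > 74,760 kr, so the minimum tax is the binding amount.

268,128 kr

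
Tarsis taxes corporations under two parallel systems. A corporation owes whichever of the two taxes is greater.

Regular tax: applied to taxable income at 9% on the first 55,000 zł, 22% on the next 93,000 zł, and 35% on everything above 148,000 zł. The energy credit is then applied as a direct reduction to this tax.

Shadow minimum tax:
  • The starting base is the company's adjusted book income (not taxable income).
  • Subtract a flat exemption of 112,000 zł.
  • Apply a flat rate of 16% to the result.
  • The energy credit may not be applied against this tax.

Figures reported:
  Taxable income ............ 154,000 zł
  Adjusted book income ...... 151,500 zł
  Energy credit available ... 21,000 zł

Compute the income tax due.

6,510 zł

Regular tax:
  55,000 zł × 9% = 4,950 zł
  93,000 zł × 22% = 20,460 zł
  6,000 zł × 35% = 2,100 zł
  → 27,510 zł
  Less energy credit 21,000 zł → 6,510 zł

Shadow minimum tax:
  Base (adjusted book income): 151,500 zł
  Less exemption 112,000 zł → base 39,500 zł
  39,500 zł × 16% = 6,320 zł

6,510 zł > 6,320 zł, so the regular tax governs.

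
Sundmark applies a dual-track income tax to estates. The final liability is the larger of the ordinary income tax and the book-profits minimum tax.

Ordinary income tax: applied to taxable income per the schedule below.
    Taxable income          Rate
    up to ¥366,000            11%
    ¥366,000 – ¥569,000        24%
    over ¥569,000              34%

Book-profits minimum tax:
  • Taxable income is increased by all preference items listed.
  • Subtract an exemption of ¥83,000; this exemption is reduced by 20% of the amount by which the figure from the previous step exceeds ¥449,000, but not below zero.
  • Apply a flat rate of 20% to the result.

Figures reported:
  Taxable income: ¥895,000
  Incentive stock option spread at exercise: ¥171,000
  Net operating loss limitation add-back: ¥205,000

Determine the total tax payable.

Book-profits minimum tax:
  Adjusted income: ¥895,000 + ¥171,000 + ¥205,000 = ¥1,271,000
  Exemption: 20% × (¥1,271,000 − ¥449,000) = ¥164,400 ≥ ¥83,000, so the exemption is fully phased out
  Base: ¥1,271,000 − ¥0 = ¥1,271,000
  ¥1,271,000 × 20% = ¥254,200

Ordinary income tax:
  ¥366,000 × 11% = ¥40,260
  ¥203,000 × 24% = ¥48,720
  ¥326,000 × 34% = ¥110,840
  → ¥199,820

¥254,200 > ¥199,820, so the book-profits minimum tax is the binding amount.

¥254,200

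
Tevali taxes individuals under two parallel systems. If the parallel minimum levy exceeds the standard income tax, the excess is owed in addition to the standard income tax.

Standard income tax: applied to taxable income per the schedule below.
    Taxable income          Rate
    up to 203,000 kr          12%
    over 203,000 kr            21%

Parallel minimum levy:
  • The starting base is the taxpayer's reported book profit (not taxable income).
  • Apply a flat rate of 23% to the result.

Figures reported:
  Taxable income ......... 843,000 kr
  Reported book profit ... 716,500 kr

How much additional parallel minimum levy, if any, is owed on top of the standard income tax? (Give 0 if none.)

6,035 kr

Standard income tax:
  203,000 kr × 12% = 24,360 kr
  640,000 kr × 21% = 134,400 kr
  → 158,760 kr

Parallel minimum levy:
  Base (reported book profit): 716,500 kr
  716,500 kr × 23% = 164,795 kr

Excess of parallel minimum levy over standard income tax: 164,795 kr − 158,760 kr = 6,035 kr.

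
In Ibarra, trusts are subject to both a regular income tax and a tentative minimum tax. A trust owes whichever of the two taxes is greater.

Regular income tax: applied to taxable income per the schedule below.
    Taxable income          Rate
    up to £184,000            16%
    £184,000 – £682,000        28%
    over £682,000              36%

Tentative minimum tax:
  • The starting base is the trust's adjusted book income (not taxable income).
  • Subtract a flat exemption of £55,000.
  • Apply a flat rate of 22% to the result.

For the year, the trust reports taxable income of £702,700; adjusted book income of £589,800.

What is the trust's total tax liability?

£176,332

Regular income tax:
  £184,000 × 16% = £29,440
  £498,000 × 28% = £139,440
  £20,700 × 36% = £7,452
  → £176,332

Tentative minimum tax:
  Base (adjusted book income): £589,800
  Less exemption £55,000 → base £534,800
  £534,800 × 22% = £117,656

£176,332 > £117,656, so the regular income tax governs.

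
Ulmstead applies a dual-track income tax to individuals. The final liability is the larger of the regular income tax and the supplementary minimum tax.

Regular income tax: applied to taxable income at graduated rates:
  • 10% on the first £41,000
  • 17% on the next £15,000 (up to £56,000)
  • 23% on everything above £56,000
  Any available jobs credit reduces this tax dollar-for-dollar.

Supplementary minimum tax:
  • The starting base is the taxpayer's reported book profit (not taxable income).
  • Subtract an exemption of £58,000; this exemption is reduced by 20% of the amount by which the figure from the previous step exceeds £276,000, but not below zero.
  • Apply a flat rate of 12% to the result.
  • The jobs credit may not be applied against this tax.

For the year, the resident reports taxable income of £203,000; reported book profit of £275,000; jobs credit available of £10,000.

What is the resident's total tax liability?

Supplementary minimum tax:
  Base (reported book profit): £275,000
  Exemption: £275,000 ≤ £276,000, so full £58,000 applies
  Base: £275,000 − £58,000 = £217,000
  £217,000 × 12% = £26,040

Regular income tax:
  £41,000 × 10% = £4,100
  £15,000 × 17% = £2,550
  £147,000 × 23% = £33,810
  → £40,460
  Less jobs credit £10,000 → £30,460

£30,460 > £26,040, so the regular income tax governs.

£30,460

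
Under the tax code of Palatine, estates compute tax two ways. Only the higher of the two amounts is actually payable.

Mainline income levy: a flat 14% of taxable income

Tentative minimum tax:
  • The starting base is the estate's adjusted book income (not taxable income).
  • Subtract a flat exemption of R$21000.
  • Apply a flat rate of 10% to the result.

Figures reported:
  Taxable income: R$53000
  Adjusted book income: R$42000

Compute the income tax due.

Tentative minimum tax:
  Base (adjusted book income): R$42000
  Less exemption R$21000 → base R$21000
  R$21000 × 10% = R$2100

Mainline income levy:
  R$53000 × 14% = R$7420

R$7420 > R$2100, so the mainline income levy governs.

R$7420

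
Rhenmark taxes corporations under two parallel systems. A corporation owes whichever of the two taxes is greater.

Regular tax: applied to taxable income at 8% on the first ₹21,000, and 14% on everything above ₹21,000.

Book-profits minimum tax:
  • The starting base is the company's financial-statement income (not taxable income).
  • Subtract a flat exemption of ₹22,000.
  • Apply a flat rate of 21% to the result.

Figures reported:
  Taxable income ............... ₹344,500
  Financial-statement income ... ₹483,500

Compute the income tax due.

₹96,915

Book-profits minimum tax:
  Base (financial-statement income): ₹483,500
  Less exemption ₹22,000 → base ₹461,500
  ₹461,500 × 21% = ₹96,915

Regular tax:
  ₹21,000 × 8% = ₹1,680
  ₹323,500 × 14% = ₹45,290
  → ₹46,970

₹96,915 > ₹46,970, so the book-profits minimum tax is the binding amount.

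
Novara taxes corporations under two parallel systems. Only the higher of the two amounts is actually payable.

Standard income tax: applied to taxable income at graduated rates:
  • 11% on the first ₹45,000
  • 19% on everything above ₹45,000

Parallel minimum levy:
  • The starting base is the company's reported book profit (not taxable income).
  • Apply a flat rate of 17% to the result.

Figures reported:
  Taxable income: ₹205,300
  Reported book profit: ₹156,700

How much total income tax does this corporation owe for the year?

Standard income tax:
  ₹45,000 × 11% = ₹4,950
  ₹160,300 × 19% = ₹30,457
  → ₹35,407

Parallel minimum levy:
  Base (reported book profit): ₹156,700
  ₹156,700 × 17% = ₹26,639

₹35,407 > ₹26,639, so the standard income tax governs.

₹35,407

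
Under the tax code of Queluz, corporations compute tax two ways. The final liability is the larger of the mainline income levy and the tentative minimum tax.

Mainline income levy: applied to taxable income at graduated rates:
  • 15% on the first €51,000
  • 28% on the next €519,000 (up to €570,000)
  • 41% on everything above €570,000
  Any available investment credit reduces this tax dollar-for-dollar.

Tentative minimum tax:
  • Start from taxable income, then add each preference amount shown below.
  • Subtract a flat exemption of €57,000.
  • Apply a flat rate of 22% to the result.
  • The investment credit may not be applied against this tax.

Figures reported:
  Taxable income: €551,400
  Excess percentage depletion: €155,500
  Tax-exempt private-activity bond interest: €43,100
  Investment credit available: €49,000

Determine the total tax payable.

€152,460

Tentative minimum tax:
  Adjusted income: €551,400 + €155,500 + €43,100 = €750,000
  Less exemption €57,000 → base €693,000
  €693,000 × 22% = €152,460

Mainline income levy:
  €51,000 × 15% = €7,650
  €500,400 × 28% = €140,112
  → €147,762
  Less investment credit €49,000 → €98,762

€152,460 > €98,762, so the tentative minimum tax is the binding amount.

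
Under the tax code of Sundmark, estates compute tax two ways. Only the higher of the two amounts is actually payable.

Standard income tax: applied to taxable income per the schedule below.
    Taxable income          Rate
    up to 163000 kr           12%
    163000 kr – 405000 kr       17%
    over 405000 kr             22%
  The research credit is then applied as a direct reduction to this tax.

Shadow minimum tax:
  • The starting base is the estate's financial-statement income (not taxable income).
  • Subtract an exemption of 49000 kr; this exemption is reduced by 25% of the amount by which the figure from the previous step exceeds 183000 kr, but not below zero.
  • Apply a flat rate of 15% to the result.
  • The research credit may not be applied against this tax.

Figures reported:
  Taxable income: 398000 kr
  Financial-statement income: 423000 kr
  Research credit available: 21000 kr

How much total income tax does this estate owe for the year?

Standard income tax:
  163000 kr × 12% = 19560 kr
  235000 kr × 17% = 39950 kr
  → 59510 kr
  Less research credit 21000 kr → 38510 kr

Shadow minimum tax:
  Base (financial-statement income): 423000 kr
  Exemption: 25% × (423000 kr − 183000 kr) = 60000 kr ≥ 49000 kr, so the exemption is fully phased out
  Base: 423000 kr − 0 kr = 423000 kr
  423000 kr × 15% = 63450 kr

63450 kr > 38510 kr, so the shadow minimum tax is the binding amount.

63450 kr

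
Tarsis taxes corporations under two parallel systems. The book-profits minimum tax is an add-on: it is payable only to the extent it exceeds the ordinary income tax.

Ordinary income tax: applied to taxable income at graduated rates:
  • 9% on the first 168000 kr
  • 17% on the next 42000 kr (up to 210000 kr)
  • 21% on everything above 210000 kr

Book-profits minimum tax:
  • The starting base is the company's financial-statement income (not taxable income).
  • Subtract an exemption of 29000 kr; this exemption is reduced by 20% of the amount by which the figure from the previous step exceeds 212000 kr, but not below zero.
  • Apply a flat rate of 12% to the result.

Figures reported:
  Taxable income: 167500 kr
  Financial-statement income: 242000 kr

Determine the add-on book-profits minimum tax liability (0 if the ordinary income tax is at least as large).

11205 kr

Book-profits minimum tax:
  Base (financial-statement income): 242000 kr
  Exemption: 29000 kr − 20% × (242000 kr − 212000 kr) = 29000 kr − 6000 kr = 23000 kr
  Base: 242000 kr − 23000 kr = 219000 kr
  219000 kr × 12% = 26280 kr

Ordinary income tax:
  167500 kr × 9% = 15075 kr

Excess of book-profits minimum tax over ordinary income tax: 26280 kr − 15075 kr = 11205 kr.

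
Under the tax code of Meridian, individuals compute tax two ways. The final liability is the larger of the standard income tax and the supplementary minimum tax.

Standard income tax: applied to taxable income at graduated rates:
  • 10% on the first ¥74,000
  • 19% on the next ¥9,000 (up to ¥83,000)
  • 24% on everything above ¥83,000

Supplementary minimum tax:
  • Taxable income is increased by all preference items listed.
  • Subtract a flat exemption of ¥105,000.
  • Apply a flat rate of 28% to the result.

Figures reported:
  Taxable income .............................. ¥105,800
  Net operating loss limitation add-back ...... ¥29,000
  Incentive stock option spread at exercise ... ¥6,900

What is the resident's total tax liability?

¥14,582

Standard income tax:
  ¥74,000 × 10% = ¥7,400
  ¥9,000 × 19% = ¥1,710
  ¥22,800 × 24% = ¥5,472
  → ¥14,582

Supplementary minimum tax:
  Adjusted income: ¥105,800 + ¥29,000 + ¥6,900 = ¥141,700
  Less exemption ¥105,000 → base ¥36,700
  ¥36,700 × 28% = ¥10,276

¥14,582 > ¥10,276, so the standard income tax governs.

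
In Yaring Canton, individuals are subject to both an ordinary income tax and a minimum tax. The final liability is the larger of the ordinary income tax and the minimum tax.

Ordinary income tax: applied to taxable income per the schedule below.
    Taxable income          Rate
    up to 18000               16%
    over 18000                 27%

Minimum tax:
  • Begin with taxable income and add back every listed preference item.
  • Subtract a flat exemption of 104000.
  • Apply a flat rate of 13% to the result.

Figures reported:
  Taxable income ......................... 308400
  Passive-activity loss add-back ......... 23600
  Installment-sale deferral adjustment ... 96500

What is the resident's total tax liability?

81288

Minimum tax:
  Adjusted income: 308400 + 23600 + 96500 = 428500
  Less exemption 104000 → base 324500
  324500 × 13% = 42185

Ordinary income tax:
  18000 × 16% = 2880
  290400 × 27% = 78408
  → 81288

81288 > 42185, so the ordinary income tax governs.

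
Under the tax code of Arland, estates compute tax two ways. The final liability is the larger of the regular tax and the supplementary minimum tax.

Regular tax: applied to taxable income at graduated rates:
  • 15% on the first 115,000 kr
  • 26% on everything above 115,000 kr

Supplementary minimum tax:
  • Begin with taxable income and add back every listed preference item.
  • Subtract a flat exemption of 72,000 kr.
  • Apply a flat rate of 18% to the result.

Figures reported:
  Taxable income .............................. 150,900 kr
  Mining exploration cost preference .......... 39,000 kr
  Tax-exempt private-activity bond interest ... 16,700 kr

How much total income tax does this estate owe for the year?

Supplementary minimum tax:
  Adjusted income: 150,900 kr + 39,000 kr + 16,700 kr = 206,600 kr
  Less exemption 72,000 kr → base 134,600 kr
  134,600 kr × 18% = 24,228 kr

Regular tax:
  115,000 kr × 15% = 17,250 kr
  35,900 kr × 26% = 9,334 kr
  → 26,584 kr

26,584 kr > 24,228 kr, so the regular tax governs.

26,584 kr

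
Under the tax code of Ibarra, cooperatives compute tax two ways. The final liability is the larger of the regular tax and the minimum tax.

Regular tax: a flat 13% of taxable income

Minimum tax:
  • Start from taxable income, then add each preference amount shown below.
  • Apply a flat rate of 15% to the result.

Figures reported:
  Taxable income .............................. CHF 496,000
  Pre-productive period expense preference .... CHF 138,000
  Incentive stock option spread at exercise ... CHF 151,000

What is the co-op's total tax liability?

CHF 117,750

Regular tax:
  CHF 496,000 × 13% = CHF 64,480

Minimum tax:
  Adjusted income: CHF 496,000 + CHF 138,000 + CHF 151,000 = CHF 785,000
  CHF 785,000 × 15% = CHF 117,750

CHF 117,750 > CHF 64,480, so the minimum tax is the binding amount.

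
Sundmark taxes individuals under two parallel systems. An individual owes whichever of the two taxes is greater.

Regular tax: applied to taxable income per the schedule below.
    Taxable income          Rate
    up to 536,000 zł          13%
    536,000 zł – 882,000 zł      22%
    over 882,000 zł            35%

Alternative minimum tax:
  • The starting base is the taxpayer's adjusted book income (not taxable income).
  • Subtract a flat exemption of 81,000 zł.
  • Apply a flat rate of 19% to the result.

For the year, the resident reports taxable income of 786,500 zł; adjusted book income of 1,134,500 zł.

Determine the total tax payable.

Regular tax:
  536,000 zł × 13% = 69,680 zł
  250,500 zł × 22% = 55,110 zł
  → 124,790 zł

Alternative minimum tax:
  Base (adjusted book income): 1,134,500 zł
  Less exemption 81,000 zł → base 1,053,500 zł
  1,053,500 zł × 19% = 200,165 zł

200,165 zł > 124,790 zł, so the alternative minimum tax is the binding amount.

200,165 zł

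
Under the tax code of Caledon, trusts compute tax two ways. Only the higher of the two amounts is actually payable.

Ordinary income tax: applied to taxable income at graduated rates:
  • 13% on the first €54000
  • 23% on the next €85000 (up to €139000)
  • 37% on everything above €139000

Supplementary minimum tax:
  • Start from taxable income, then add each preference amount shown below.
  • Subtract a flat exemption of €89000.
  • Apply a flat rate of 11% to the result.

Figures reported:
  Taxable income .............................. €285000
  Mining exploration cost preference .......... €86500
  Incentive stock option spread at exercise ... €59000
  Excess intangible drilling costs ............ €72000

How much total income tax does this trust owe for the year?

€80590

Supplementary minimum tax:
  Adjusted income: €285000 + €86500 + €59000 + €72000 = €502500
  Less exemption €89000 → base €413500
  €413500 × 11% = €45485

Ordinary income tax:
  €54000 × 13% = €7020
  €85000 × 23% = €19550
  €146000 × 37% = €54020
  → €80590

€80590 > €45485, so the ordinary income tax governs.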